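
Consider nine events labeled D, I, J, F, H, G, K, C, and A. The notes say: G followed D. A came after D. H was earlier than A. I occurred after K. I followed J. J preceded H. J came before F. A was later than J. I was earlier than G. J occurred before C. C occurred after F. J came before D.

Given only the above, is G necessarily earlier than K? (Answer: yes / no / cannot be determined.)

Tracing the constraints gives K → I → G, so K must come before G.
That means G cannot be before K.

no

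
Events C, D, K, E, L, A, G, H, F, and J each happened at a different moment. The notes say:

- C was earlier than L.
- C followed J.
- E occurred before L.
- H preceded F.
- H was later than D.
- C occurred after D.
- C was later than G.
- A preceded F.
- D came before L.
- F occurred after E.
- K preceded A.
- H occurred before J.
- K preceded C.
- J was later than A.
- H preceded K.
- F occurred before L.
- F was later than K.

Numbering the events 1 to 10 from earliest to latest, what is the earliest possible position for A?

4

D, H, and K must all come before A — 3 forced predecessors.
Nothing else is forced ahead of A, so its earliest slot is position 3 + 1 = 4.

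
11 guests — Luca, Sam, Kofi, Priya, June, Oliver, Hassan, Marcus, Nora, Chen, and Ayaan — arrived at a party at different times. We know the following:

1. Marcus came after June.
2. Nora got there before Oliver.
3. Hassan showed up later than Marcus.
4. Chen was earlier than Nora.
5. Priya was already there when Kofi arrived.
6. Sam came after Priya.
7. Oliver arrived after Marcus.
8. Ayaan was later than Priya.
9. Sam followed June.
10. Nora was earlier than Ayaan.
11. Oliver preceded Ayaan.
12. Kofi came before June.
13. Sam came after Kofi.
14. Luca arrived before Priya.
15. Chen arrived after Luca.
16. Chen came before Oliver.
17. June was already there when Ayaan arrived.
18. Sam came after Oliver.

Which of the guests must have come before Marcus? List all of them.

Directly stated before Marcus: June.
Kofi reaches Marcus via Kofi → June → Marcus.
Luca reaches Marcus via Luca → Priya → Kofi → June → Marcus.
Priya reaches Marcus via Priya → Kofi → June → Marcus.
No chain forces Hassan (or any of the others) ahead of Marcus.

June, Kofi, Luca, Priya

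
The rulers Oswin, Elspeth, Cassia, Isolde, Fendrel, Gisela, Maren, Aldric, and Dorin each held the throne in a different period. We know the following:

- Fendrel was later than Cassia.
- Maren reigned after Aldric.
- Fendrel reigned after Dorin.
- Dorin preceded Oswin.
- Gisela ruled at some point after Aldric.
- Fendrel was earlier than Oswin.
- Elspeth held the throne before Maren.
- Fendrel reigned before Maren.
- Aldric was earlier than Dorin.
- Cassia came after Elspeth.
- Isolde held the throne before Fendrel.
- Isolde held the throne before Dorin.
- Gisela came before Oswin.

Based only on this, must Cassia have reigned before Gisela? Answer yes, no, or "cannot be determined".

cannot be determined

No chain of stated constraints runs from Cassia to Gisela, and none runs from Gisela to Cassia either.
So the relative order of Cassia and Gisela is not fixed by the given facts.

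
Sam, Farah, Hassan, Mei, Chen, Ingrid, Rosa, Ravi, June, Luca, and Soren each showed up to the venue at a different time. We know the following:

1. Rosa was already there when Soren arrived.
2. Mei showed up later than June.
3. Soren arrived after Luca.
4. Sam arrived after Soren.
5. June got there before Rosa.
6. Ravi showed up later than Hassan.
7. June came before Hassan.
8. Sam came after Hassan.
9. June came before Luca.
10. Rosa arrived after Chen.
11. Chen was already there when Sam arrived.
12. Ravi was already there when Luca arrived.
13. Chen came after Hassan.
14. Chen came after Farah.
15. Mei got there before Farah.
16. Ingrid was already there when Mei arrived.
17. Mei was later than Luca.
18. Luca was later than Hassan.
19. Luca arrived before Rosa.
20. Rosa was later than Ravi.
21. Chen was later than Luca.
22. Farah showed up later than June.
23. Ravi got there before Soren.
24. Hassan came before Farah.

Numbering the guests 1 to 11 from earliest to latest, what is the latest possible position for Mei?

6

Mei must come before Chen, Farah, Rosa, Sam, and Soren — 5 guests forced after them.
Everything else can be placed before Mei in some valid order, so Mei can sit as late as position 11 − 5 = 6.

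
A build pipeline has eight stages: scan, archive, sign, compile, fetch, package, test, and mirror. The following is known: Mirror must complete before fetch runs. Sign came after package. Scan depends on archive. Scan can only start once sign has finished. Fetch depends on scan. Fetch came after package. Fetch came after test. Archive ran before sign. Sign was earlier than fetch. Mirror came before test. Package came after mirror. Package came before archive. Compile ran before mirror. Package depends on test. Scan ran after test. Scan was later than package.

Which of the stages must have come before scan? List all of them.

archive, compile, mirror, package, sign, test

Directly stated before scan: archive, package, sign, and test.
Compile reaches scan via compile → mirror → package → scan.
Mirror reaches scan via mirror → package → scan.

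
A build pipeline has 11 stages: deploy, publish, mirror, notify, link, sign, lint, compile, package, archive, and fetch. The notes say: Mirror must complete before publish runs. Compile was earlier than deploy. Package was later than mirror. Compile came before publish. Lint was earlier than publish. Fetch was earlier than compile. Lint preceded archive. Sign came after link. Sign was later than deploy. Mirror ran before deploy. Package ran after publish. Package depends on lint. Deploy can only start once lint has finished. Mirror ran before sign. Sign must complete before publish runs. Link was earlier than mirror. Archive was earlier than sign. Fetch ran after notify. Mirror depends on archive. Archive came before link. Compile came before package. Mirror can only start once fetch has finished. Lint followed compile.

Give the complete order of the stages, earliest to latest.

notify, fetch, compile, lint, archive, link, mirror, deploy, sign, publish, package

The constraints fix every adjacent pair, so only one ordering works:
notify → fetch → compile → lint → archive → link → mirror → deploy → sign → publish → package.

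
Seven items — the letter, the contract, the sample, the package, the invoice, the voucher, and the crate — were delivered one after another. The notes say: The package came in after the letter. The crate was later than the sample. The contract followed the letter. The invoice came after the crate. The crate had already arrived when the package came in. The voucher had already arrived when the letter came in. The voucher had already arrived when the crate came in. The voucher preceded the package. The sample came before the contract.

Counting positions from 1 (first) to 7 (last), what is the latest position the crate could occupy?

5

The crate must come before the invoice and the package — 2 items forced after it.
Everything else can be placed before the crate in some valid order, so the crate can sit as late as position 7 − 2 = 5.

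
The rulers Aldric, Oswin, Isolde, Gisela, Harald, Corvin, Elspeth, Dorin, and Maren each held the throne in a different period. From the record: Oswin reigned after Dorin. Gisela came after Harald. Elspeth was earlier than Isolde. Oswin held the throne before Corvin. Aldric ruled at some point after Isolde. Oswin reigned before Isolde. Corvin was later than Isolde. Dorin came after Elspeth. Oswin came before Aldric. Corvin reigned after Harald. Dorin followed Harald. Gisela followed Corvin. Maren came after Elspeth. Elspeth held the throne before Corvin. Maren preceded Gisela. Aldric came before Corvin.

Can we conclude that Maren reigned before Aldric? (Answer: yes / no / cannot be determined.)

cannot be determined

No chain of stated constraints runs from Maren to Aldric, and none runs from Aldric to Maren either.
So the relative order of Maren and Aldric is not fixed by the given facts.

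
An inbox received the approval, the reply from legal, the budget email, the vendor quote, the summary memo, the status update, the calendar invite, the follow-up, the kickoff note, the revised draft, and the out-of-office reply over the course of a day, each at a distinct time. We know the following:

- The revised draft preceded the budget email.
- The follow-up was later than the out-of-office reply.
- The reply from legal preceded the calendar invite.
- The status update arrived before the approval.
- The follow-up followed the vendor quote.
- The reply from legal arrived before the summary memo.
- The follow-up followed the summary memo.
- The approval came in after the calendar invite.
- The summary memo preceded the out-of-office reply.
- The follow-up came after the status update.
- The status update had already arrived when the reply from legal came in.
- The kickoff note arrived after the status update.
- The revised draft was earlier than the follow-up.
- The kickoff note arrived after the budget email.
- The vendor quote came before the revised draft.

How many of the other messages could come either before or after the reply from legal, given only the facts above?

4

Forced before the reply from legal: the status update; forced after the reply from legal: the approval, the calendar invite, the follow-up, the out-of-office reply, and the summary memo.
That leaves the budget email, the kickoff note, the revised draft, and the vendor quote with no forced order relative to the reply from legal — 4.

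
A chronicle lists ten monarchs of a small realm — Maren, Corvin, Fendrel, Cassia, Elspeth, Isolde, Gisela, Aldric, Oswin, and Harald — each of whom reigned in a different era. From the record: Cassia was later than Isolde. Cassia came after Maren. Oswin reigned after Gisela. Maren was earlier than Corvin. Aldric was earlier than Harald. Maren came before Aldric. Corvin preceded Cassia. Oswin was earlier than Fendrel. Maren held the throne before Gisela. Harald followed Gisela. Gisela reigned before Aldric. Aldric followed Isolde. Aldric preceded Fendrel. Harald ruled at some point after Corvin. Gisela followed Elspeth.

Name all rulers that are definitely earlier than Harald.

Aldric, Corvin, Elspeth, Gisela, Isolde, Maren

Directly stated before Harald: Aldric, Corvin, and Gisela.
Elspeth reaches Harald via Elspeth → Gisela → Harald.
Isolde reaches Harald via Isolde → Aldric → Harald.
Maren reaches Harald via Maren → Gisela → Harald.
No chain forces Fendrel (or any of the others) ahead of Harald.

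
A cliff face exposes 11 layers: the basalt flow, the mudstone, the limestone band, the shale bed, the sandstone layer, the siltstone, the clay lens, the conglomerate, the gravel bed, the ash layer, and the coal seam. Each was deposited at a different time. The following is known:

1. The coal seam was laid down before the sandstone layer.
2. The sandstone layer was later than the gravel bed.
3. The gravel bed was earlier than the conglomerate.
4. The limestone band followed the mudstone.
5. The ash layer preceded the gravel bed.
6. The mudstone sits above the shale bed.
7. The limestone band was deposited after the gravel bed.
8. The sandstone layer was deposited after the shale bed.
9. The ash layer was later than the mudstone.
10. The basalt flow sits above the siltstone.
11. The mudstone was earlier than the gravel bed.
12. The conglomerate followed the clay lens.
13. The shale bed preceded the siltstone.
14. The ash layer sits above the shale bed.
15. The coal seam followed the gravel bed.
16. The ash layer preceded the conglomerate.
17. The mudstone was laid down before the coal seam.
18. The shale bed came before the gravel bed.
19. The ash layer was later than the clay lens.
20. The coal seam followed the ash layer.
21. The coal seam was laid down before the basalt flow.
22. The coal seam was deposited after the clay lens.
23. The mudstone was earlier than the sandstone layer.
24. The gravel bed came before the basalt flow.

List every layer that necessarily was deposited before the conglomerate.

the ash layer, the clay lens, the gravel bed, the mudstone, the shale bed

Directly stated before the conglomerate: the ash layer, the clay lens, and the gravel bed.
The mudstone reaches the conglomerate via the mudstone → the ash layer → the conglomerate.
The shale bed reaches the conglomerate via the shale bed → the gravel bed → the conglomerate.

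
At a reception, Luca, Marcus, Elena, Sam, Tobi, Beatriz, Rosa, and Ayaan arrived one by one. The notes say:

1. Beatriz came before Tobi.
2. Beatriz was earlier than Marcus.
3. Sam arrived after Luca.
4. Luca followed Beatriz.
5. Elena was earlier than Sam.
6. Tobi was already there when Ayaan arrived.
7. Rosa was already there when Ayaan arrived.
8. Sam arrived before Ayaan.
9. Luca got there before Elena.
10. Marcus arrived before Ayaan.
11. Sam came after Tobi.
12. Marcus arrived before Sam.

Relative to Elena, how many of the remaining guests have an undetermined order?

Forced before Elena: Beatriz and Luca; forced after Elena: Ayaan and Sam.
That leaves Marcus, Rosa, and Tobi with no forced order relative to Elena — 3.

3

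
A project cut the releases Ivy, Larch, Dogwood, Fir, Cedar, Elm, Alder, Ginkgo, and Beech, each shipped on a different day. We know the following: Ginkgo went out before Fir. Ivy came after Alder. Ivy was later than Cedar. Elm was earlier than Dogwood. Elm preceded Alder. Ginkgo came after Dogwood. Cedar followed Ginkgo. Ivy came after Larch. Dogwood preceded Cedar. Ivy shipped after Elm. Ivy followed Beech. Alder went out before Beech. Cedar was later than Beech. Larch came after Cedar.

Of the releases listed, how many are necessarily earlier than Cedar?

5

Directly stated before Cedar: Beech, Dogwood, and Ginkgo.
Alder reaches Cedar via Alder → Beech → Cedar.
Elm reaches Cedar via Elm → Dogwood → Cedar.
No chain forces Ivy (or any of the others) ahead of Cedar.
That's Alder, Beech, Dogwood, Elm, and Ginkgo — 5 in all.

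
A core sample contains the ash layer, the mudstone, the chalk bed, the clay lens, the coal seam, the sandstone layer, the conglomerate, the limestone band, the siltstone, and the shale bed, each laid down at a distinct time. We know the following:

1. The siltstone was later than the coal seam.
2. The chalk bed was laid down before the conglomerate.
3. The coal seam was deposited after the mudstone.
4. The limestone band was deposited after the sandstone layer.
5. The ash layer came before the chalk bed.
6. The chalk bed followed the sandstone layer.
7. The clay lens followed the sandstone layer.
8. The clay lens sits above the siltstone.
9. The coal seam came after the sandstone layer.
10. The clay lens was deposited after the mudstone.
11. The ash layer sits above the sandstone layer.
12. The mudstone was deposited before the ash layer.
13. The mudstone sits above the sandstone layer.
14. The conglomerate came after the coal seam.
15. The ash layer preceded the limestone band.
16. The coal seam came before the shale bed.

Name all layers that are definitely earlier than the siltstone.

the coal seam, the mudstone, the sandstone layer

Directly stated before the siltstone: the coal seam.
The mudstone reaches the siltstone via the mudstone → the coal seam → the siltstone.
The sandstone layer reaches the siltstone via the sandstone layer → the coal seam → the siltstone.
No chain forces the limestone band (or any of the others) ahead of the siltstone.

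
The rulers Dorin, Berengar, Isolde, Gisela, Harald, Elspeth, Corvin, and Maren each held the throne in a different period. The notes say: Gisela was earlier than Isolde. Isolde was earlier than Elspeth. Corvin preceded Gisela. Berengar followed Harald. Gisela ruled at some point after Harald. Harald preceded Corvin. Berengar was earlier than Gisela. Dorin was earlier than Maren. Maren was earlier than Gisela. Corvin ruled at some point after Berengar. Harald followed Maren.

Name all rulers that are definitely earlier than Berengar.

Dorin, Harald, Maren

Directly stated before Berengar: Harald.
Dorin reaches Berengar via Dorin → Maren → Harald → Berengar.
Maren reaches Berengar via Maren → Harald → Berengar.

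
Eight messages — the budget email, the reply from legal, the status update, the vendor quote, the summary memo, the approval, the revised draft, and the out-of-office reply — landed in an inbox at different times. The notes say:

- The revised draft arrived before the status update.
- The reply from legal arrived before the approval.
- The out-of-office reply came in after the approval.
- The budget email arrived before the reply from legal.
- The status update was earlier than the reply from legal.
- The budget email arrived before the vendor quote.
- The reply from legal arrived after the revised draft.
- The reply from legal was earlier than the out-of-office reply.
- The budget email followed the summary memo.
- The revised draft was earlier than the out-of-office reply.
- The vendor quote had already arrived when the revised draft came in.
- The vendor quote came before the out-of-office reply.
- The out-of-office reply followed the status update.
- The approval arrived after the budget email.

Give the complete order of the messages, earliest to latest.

the summary memo, the budget email, the vendor quote, the revised draft, the status update, the reply from legal, the approval, the out-of-office reply

The constraints fix every adjacent pair, so only one ordering works:
the summary memo → the budget email → the vendor quote → the revised draft → the status update → the reply from legal → the approval → the out-of-office reply.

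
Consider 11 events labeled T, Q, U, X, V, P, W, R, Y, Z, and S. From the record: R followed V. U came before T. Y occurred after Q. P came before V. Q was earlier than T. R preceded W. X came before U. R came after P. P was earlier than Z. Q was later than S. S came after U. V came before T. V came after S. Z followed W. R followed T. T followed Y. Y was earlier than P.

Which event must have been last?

Every other event has a chain of constraints placing it before Z, so Z is last.

Z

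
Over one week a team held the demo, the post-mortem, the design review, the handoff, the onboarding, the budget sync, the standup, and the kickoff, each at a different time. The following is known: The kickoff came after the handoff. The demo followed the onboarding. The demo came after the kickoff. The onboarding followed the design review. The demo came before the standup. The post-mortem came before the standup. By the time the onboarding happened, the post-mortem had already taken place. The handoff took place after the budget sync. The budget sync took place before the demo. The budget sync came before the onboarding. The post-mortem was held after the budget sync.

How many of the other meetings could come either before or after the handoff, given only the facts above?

Forced before the handoff: the budget sync; forced after the handoff: the demo, the kickoff, and the standup.
That leaves the design review, the onboarding, and the post-mortem with no forced order relative to the handoff — 3.

3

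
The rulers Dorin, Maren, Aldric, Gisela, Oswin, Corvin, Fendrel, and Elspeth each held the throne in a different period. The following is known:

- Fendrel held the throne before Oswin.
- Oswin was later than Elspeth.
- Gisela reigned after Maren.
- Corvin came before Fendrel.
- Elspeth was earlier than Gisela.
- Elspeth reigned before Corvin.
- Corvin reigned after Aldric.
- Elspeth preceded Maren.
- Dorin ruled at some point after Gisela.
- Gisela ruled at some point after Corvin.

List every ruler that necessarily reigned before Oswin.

Directly stated before Oswin: Elspeth and Fendrel.
Aldric reaches Oswin via Aldric → Corvin → Fendrel → Oswin.
Corvin reaches Oswin via Corvin → Fendrel → Oswin.

Aldric, Corvin, Elspeth, Fendrel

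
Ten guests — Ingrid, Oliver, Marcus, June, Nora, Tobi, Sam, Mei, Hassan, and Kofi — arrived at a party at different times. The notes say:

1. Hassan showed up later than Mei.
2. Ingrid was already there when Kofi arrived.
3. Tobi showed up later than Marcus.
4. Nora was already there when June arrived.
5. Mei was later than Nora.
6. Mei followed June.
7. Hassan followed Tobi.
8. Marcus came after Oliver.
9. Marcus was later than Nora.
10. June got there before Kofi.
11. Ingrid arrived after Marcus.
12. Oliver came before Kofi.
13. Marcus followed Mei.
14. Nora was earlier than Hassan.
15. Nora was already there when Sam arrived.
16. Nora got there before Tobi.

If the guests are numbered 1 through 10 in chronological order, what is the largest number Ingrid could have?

9

Ingrid must come before Kofi — 1 guest forced after them.
Everything else can be placed before Ingrid in some valid order, so Ingrid can sit as late as position 10 − 1 = 9.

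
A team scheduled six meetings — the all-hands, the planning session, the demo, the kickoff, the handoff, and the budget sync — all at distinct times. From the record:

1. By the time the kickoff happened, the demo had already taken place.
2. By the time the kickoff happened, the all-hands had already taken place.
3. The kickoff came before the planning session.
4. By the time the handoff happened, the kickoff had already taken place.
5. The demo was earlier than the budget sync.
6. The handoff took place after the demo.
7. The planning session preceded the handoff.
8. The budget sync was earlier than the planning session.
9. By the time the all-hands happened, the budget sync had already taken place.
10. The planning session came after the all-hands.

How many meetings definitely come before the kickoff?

3

Directly stated before the kickoff: the all-hands and the demo.
The budget sync reaches the kickoff via the budget sync → the all-hands → the kickoff.
No chain forces the planning session (or any of the others) ahead of the kickoff.
That's the all-hands, the budget sync, and the demo — 3 in all.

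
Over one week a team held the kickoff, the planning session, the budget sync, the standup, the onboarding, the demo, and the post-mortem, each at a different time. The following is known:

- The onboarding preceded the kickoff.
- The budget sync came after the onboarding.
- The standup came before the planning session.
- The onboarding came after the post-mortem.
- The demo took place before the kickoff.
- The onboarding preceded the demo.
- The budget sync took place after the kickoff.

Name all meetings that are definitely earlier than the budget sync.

Directly stated before the budget sync: the kickoff and the onboarding.
The demo reaches the budget sync via the demo → the kickoff → the budget sync.
The post-mortem reaches the budget sync via the post-mortem → the onboarding → the budget sync.
No chain forces the planning session (or any of the others) ahead of the budget sync.

the demo, the kickoff, the onboarding, the post-mortem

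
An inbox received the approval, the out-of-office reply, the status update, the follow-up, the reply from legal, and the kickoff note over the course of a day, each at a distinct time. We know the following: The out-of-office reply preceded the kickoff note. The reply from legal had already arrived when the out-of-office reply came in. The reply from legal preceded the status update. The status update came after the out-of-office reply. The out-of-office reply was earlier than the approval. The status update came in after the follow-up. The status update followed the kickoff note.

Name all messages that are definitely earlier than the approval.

the out-of-office reply, the reply from legal

Directly stated before the approval: the out-of-office reply.
The reply from legal reaches the approval via the reply from legal → the out-of-office reply → the approval.
No chain forces the follow-up (or any of the others) ahead of the approval.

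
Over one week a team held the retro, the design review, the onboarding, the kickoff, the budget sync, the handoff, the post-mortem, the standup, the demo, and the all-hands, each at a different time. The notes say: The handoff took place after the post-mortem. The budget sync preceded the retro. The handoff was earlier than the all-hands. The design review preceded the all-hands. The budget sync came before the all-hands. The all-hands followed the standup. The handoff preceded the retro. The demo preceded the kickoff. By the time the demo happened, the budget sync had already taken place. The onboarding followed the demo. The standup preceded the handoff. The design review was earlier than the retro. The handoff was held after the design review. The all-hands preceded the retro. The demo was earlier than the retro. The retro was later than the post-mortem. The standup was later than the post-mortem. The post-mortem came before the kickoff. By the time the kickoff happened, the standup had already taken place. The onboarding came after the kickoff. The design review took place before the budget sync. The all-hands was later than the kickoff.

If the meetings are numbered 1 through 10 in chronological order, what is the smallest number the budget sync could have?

2

The design review must come before the budget sync — 1 forced predecessor.
Nothing else is forced ahead of the budget sync, so its earliest slot is position 1 + 1 = 2.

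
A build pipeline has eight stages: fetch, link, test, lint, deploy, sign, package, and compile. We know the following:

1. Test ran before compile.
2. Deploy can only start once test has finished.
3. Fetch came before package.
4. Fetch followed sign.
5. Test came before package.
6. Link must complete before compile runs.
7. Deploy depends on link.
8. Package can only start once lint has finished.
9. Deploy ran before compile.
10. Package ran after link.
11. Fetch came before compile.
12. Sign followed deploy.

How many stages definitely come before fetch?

4

Directly stated before fetch: sign.
Deploy reaches fetch via deploy → sign → fetch.
Link reaches fetch via link → deploy → sign → fetch.
Test reaches fetch via test → deploy → sign → fetch.
No chain forces lint (or any of the others) ahead of fetch.
That's deploy, link, sign, and test — 4 in all.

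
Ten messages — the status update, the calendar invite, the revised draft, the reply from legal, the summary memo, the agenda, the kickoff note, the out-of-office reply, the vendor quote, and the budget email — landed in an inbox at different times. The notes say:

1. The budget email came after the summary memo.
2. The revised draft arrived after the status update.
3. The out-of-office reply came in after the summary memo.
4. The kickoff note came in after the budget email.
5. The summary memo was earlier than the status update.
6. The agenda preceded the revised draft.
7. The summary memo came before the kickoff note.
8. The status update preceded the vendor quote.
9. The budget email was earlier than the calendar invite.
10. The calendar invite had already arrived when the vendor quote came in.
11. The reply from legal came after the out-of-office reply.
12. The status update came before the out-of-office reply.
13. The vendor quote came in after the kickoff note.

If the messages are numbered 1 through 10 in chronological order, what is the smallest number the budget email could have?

The summary memo must come before the budget email — 1 forced predecessor.
Nothing else is forced ahead of the budget email, so its earliest slot is position 1 + 1 = 2.

2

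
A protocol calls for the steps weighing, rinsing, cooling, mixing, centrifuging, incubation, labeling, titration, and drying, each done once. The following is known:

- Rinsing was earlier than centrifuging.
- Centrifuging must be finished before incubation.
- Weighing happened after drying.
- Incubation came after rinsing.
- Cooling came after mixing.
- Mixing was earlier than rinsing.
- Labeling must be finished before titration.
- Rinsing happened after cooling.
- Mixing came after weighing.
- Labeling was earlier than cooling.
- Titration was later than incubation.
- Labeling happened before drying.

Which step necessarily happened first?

Labeling has a chain of constraints placing it before every other step, so labeling must be first.

labeling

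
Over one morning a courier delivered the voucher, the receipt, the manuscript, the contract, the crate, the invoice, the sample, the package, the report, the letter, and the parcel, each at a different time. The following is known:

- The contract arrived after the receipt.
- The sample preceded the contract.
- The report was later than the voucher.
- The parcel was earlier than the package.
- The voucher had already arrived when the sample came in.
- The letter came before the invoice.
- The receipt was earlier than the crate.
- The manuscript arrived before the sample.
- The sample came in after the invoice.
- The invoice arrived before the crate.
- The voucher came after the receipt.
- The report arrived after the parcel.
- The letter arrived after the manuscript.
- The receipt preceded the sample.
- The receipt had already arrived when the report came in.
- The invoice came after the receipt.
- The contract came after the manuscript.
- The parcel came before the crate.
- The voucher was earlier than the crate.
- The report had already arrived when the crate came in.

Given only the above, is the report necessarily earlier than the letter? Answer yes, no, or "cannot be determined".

No chain of stated constraints runs from the report to the letter, and none runs from the letter to the report either.
So the relative order of the report and the letter is not fixed by the given facts.

cannot be determined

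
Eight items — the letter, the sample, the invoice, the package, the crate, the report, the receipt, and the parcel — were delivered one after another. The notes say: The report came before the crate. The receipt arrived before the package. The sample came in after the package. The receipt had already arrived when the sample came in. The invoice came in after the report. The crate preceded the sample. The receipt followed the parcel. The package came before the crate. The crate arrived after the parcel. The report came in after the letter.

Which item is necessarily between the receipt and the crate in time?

Tracing the constraints gives the receipt → the package → the crate, so the package sits after the receipt and before the crate.
No other item is forced both after the receipt and before the crate.

the package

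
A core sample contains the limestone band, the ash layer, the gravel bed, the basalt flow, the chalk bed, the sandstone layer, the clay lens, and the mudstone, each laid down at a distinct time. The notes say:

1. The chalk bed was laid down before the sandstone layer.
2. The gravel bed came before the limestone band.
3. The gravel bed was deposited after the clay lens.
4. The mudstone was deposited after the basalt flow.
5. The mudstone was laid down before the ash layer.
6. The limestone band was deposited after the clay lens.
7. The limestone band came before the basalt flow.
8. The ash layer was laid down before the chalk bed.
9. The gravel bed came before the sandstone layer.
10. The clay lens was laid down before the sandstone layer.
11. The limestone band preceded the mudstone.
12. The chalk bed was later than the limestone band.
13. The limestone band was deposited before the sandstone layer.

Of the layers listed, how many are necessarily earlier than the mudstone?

Directly stated before the mudstone: the basalt flow and the limestone band.
The clay lens reaches the mudstone via the clay lens → the limestone band → the mudstone.
The gravel bed reaches the mudstone via the gravel bed → the limestone band → the mudstone.
That's the basalt flow, the clay lens, the gravel bed, and the limestone band — 4 in all.

4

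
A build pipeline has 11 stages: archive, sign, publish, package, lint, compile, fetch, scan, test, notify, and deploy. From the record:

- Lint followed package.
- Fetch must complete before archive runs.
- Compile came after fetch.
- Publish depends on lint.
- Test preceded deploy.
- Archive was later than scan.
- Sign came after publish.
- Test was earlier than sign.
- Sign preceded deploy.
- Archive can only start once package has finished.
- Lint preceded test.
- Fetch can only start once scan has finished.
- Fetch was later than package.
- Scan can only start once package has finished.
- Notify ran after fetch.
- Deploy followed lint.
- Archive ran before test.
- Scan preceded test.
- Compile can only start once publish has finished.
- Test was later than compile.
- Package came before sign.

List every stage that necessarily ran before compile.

Directly stated before compile: fetch and publish.
Lint reaches compile via lint → publish → compile.
Package reaches compile via package → fetch → compile.
Scan reaches compile via scan → fetch → compile.

fetch, lint, package, publish, scan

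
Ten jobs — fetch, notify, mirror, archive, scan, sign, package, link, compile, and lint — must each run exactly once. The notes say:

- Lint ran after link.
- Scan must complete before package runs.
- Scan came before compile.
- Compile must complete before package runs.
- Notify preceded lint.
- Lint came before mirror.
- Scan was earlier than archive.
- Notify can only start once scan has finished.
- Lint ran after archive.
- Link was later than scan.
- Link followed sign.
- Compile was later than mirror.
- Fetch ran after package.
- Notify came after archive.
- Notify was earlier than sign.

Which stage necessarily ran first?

Scan has a chain of constraints placing it before every other stage, so scan must be first.

scan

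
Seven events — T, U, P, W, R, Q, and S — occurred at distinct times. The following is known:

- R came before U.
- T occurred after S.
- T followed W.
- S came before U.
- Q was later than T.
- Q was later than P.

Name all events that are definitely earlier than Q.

Directly stated before Q: P and T.
S reaches Q via S → T → Q.
W reaches Q via W → T → Q.
No chain forces U (or any of the others) ahead of Q.

P, S, T, W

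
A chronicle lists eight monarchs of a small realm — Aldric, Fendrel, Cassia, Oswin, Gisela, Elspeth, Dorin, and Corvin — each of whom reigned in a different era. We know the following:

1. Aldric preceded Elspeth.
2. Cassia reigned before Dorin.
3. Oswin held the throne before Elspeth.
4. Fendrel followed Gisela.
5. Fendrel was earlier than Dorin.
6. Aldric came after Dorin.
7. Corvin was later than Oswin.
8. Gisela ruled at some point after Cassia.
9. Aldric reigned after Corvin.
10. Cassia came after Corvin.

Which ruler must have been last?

Every other ruler has a chain of constraints placing them before Elspeth, so Elspeth is last.

Elspeth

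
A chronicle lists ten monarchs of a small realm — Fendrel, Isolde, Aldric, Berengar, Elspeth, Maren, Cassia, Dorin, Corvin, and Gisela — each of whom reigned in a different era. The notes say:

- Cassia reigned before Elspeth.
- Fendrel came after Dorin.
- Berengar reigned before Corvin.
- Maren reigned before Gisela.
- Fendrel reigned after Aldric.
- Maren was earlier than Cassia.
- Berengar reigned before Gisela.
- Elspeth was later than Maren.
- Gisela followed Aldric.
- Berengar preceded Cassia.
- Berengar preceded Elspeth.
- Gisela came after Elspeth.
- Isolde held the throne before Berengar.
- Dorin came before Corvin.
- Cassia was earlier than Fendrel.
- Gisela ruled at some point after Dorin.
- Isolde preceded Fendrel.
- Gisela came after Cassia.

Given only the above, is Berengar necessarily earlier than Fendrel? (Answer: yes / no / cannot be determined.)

yes

Chain the constraints: Berengar → Cassia → Fendrel. Each link is directly stated, so Berengar comes before Fendrel.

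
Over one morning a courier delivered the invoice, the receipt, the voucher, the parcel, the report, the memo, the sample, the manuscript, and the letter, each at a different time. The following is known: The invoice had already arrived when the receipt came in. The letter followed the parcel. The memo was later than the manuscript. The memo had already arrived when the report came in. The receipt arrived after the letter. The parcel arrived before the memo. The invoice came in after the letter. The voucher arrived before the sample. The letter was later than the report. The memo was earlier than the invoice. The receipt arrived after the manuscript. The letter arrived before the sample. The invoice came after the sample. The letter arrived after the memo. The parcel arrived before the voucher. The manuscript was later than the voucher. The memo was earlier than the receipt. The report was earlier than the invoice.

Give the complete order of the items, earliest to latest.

the parcel, the voucher, the manuscript, the memo, the report, the letter, the sample, the invoice, the receipt

The constraints fix every adjacent pair, so only one ordering works:
the parcel → the voucher → the manuscript → the memo → the report → the letter → the sample → the invoice → the receipt.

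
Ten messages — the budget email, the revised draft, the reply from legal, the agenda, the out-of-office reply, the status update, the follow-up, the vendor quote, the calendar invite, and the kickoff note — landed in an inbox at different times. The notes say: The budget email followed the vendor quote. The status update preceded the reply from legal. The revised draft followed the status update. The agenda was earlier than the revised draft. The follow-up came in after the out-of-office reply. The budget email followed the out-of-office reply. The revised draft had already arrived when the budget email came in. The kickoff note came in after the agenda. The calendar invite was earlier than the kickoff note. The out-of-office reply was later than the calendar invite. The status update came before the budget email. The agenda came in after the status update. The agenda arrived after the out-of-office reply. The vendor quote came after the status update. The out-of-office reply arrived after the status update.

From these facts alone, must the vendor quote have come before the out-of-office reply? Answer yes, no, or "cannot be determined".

No chain of stated constraints runs from the vendor quote to the out-of-office reply, and none runs from the out-of-office reply to the vendor quote either.
So the relative order of the vendor quote and the out-of-office reply is not fixed by the given facts.

cannot be determined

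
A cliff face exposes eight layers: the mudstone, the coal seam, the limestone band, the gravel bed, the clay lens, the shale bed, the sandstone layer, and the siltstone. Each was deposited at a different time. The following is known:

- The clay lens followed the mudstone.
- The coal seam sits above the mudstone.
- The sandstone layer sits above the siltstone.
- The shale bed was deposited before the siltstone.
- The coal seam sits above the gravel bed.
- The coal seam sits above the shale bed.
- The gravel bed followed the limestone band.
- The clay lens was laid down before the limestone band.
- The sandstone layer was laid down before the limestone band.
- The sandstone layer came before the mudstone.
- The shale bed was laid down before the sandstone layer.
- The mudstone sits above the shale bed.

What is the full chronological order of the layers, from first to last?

The constraints fix every adjacent pair, so only one ordering works:
the shale bed → the siltstone → the sandstone layer → the mudstone → the clay lens → the limestone band → the gravel bed → the coal seam.

the shale bed, the siltstone, the sandstone layer, the mudstone, the clay lens, the limestone band, the gravel bed, the coal seam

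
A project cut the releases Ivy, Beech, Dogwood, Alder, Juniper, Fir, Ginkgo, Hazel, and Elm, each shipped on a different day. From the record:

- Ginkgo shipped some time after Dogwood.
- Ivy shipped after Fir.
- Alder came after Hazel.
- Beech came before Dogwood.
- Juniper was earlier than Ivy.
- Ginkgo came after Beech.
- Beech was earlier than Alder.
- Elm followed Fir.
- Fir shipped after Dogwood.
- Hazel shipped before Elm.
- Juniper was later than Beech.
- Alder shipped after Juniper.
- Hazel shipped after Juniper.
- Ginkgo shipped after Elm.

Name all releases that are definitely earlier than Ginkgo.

Beech, Dogwood, Elm, Fir, Hazel, Juniper

Directly stated before Ginkgo: Beech, Dogwood, and Elm.
Fir reaches Ginkgo via Fir → Elm → Ginkgo.
Hazel reaches Ginkgo via Hazel → Elm → Ginkgo.
Juniper reaches Ginkgo via Juniper → Hazel → Elm → Ginkgo.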